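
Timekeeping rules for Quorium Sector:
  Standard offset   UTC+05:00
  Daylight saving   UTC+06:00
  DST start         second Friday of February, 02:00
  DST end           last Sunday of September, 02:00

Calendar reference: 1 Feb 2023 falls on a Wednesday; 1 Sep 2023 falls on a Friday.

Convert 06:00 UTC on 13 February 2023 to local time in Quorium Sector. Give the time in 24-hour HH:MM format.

1 February 2023 is a Wednesday, so the first Friday is February 3 and the second is February 10.
1 September 2023 is a Friday, so Sundays fall on 3, 10, 17, 24; the last is September 24.
At the standard offset (UTC+05:00), 06:00 UTC + 5h = 11:00 Quorium Sector standard time.
The standard-time date in Quorium Sector, 13 February 2023, falls between 10 February and 24 September, so daylight saving is in effect and Quorium Sector is at UTC+06:00.
06:00 UTC + 6h = 12:00 local.

12:00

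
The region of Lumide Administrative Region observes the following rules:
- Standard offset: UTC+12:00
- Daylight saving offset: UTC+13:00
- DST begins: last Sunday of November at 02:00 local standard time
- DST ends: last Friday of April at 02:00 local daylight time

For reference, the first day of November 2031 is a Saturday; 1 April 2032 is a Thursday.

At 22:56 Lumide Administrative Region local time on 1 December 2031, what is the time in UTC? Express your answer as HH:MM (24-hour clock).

1 November 2031 is a Saturday, so Sundays fall on 2, 9, 16, 23, 30; the last is November 30.
1 April 2032 is a Thursday, so Fridays fall on 2, 9, 16, 23, 30; the last is April 30.
Daylight saving runs 30 November 2031 – 30 April 2032; 1 December 2031 is inside that window, so Lumide Administrative Region is at UTC+13:00.
22:56 local − 13h = 09:56 UTC.

09:56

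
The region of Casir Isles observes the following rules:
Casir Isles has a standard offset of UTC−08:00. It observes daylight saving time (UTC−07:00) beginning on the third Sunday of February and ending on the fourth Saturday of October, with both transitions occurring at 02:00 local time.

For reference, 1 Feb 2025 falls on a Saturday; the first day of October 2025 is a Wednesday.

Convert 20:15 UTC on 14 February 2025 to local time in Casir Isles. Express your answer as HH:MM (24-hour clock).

12:15

1 February 2025 is a Saturday, so the first Sunday is February 2 and the third is February 16.
1 October 2025 is a Wednesday, so the first Saturday is October 4 and the fourth is October 25.
At the standard offset (UTC−08:00), 20:15 UTC − 8h = 12:15 Casir Isles standard time.
Daylight saving runs 16 February – 25 October; the standard-time date in Casir Isles, 14 February 2025, is outside that window, so Casir Isles is on standard time at UTC−08:00.
20:15 UTC − 8h = 12:15 local.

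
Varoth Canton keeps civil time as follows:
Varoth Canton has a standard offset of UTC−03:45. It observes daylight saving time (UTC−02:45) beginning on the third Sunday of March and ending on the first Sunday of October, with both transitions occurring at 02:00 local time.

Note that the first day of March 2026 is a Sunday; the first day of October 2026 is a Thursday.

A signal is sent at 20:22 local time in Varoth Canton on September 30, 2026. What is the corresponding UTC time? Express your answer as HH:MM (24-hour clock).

23:07

1 March 2026 is a Sunday, so the first Sunday is March 1 and the third is March 15.
1 October 2026 is a Thursday, so the first Sunday is October 4.
September 30, 2026 falls between 15 March and 4 October, so daylight saving is in effect and Varoth Canton is at UTC−02:45.
20:22 local + 2h45m = 23:07 UTC.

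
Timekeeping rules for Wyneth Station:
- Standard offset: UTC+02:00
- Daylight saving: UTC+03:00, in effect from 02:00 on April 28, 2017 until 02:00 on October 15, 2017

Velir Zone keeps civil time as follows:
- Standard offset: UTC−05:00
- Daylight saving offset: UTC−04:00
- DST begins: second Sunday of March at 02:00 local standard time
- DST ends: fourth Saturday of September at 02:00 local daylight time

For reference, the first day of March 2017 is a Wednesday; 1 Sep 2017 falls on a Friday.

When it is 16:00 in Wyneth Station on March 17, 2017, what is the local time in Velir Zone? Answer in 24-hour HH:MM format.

10:00

Daylight saving runs 28 April – 15 October; March 17, 2017 is outside that window, so Wyneth Station is on standard time at UTC+02:00.
16:00 Wyneth Station − 2h = 14:00 UTC.
1 March 2017 is a Wednesday, so the first Sunday is March 5 and the second is March 12.
1 September 2017 is a Friday, so the first Saturday is September 2 and the fourth is September 23.
At the standard offset (UTC−05:00), 14:00 UTC − 5h = 09:00 Velir Zone standard time.
The standard-time date in Velir Zone, March 17, 2017, lies within the daylight-saving period (12 March – 23 September), so Velir Zone is on daylight time, UTC−04:00.
14:00 UTC − 4h = 10:00 Velir Zone.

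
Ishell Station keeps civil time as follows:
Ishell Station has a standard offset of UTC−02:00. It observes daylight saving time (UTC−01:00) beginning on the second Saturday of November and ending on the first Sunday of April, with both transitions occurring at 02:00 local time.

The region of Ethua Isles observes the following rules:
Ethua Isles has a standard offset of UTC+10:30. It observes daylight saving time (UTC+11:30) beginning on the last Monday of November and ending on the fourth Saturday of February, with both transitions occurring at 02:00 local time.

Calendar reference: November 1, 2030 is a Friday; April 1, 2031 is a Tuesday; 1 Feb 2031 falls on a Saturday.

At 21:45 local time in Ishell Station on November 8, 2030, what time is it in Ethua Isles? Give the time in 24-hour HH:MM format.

10:15

1 November 2030 is a Friday, so the first Saturday is November 2 and the second is November 9.
1 April 2031 is a Tuesday, so the first Sunday is April 6.
November 8, 2030 does not fall between 9 November 2030 and 6 April 2031, so daylight saving is not in effect and Ishell Station is at UTC−02:00.
21:45 Ishell Station + 2h = 23:45 UTC.
1 November 2030 is a Friday, so Mondays fall on 4, 11, 18, 25; the last is November 25.
1 February 2031 is a Saturday, so the first Saturday is February 1 and the fourth is February 22.
At the standard offset (UTC+10:30), 23:45 UTC + 10h30m = 10:15 Ethua Isles standard time (rolling into the next day, 9 November 2030).
The standard-time date in Ethua Isles, November 9, 2030, is outside the daylight-saving period (25 November 2030 – 22 February 2031), so Ethua Isles is on standard time, UTC+10:30.
23:45 UTC + 10h30m = 10:15 Ethua Isles (rolling into the next day, 9 November 2030).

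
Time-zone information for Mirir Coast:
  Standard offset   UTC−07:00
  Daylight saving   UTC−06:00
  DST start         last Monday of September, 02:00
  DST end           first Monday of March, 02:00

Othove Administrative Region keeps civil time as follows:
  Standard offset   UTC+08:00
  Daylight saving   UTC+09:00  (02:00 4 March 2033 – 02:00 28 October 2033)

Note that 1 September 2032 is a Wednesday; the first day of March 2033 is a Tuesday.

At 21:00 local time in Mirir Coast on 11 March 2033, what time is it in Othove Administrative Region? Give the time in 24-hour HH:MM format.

13:00

1 September 2032 is a Wednesday, so Mondays fall on 6, 13, 20, 27; the last is September 27.
1 March 2033 is a Tuesday, so the first Monday is March 7.
11 March 2033 does not fall between 27 September 2032 and 7 March 2033, so daylight saving is not in effect and Mirir Coast is at UTC−07:00.
21:00 Mirir Coast + 7h = 04:00 UTC (rolling into the next day, 12 March 2033).
At the standard offset (UTC+08:00), 04:00 UTC + 8h = 12:00 Othove Administrative Region standard time.
The standard-time date in Othove Administrative Region, 12 March 2033, falls between 4 March and 28 October, so daylight saving is in effect and Othove Administrative Region is at UTC+09:00.
04:00 UTC + 9h = 13:00 Othove Administrative Region.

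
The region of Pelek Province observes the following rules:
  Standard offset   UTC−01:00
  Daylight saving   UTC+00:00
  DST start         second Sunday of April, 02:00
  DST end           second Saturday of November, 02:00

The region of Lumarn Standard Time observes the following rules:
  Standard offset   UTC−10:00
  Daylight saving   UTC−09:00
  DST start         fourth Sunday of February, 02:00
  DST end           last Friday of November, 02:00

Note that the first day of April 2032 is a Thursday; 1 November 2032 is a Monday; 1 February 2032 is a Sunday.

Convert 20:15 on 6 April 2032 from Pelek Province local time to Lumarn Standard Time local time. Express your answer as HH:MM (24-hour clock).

12:15

1 April 2032 is a Thursday, so the first Sunday is April 4 and the second is April 11.
1 November 2032 is a Monday, so the first Saturday is November 6 and the second is November 13.
6 April 2032 does not fall between 11 April and 13 November, so daylight saving is not in effect and Pelek Province is at UTC−01:00.
20:15 Pelek Province + 1h = 21:15 UTC.
1 February 2032 is a Sunday, so the first Sunday is February 1 and the fourth is February 22.
1 November 2032 is a Monday, so Fridays fall on 5, 12, 19, 26; the last is November 26.
At the standard offset (UTC−10:00), 21:15 UTC − 10h = 11:15 Lumarn Standard Time standard time.
The standard-time date in Lumarn Standard Time, 6 April 2032, lies within the daylight-saving period (22 February – 26 November), so Lumarn Standard Time is on daylight time, UTC−09:00.
21:15 UTC − 9h = 12:15 Lumarn Standard Time.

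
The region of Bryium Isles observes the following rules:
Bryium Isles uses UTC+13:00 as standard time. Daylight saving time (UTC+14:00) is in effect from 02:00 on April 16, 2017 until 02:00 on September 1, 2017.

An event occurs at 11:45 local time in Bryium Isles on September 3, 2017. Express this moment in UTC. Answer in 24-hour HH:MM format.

22:45

September 3, 2017 does not fall between 16 April and 1 September, so daylight saving is not in effect and Bryium Isles is at UTC+13:00.
11:45 local − 13h = 22:45 UTC (rolling into the previous day, 2 September 2017).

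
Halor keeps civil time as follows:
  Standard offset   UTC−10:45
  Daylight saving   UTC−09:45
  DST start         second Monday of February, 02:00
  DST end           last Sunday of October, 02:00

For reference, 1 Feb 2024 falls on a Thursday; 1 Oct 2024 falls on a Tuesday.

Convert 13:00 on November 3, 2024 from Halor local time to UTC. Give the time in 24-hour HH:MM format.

1 February 2024 is a Thursday, so the first Monday is February 5 and the second is February 12.
1 October 2024 is a Tuesday, so Sundays fall on 6, 13, 20, 27; the last is October 27.
Daylight saving runs 12 February – 27 October; November 3, 2024 is outside that window, so Halor is on standard time at UTC−10:45.
13:00 local + 10h45m = 23:45 UTC.

23:45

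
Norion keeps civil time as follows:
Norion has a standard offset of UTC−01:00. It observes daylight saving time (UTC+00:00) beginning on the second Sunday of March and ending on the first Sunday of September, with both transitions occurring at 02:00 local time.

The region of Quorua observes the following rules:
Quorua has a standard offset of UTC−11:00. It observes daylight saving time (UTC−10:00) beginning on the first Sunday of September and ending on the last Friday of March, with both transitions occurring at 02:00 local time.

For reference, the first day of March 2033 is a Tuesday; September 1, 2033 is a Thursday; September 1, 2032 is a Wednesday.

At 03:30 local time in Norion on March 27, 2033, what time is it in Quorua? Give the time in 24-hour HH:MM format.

16:30

1 March 2033 is a Tuesday, so the first Sunday is March 6 and the second is March 13.
1 September 2033 is a Thursday, so the first Sunday is September 4.
Daylight saving runs 13 March – 4 September; March 27, 2033 is inside that window, so Norion is at UTC+00:00.
03:30 Norion − 0h = 03:30 UTC.
1 September 2032 is a Wednesday, so the first Sunday is September 5.
1 March 2033 is a Tuesday, so Fridays fall on 4, 11, 18, 25; the last is March 25.
At the standard offset (UTC−11:00), 03:30 UTC − 11h = 16:30 Quorua standard time (rolling into the previous day, 26 March 2033).
The standard-time date in Quorua, March 26, 2033, does not fall between 5 September 2032 and 25 March 2033, so daylight saving is not in effect and Quorua is at UTC−11:00.
03:30 UTC − 11h = 16:30 Quorua (rolling into the previous day, 26 March 2033).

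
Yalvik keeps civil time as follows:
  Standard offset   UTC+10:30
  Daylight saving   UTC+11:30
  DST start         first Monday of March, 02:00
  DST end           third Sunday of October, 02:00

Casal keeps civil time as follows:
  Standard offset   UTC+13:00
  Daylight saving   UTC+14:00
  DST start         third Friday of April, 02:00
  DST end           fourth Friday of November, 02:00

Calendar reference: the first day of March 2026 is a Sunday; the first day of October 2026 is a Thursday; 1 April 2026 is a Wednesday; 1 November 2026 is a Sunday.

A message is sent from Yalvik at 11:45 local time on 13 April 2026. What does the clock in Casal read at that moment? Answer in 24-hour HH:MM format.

13:15

1 March 2026 is a Sunday, so the first Monday is March 2.
1 October 2026 is a Thursday, so the first Sunday is October 4 and the third is October 18.
13 April 2026 lies within the daylight-saving period (2 March – 18 October), so Yalvik is on daylight time, UTC+11:30.
11:45 Yalvik − 11h30m = 00:15 UTC.
1 April 2026 is a Wednesday, so the first Friday is April 3 and the third is April 17.
1 November 2026 is a Sunday, so the first Friday is November 6 and the fourth is November 27.
At the standard offset (UTC+13:00), 00:15 UTC + 13h = 13:15 Casal standard time.
Daylight saving runs 17 April – 27 November; the standard-time date in Casal, 13 April 2026, is outside that window, so Casal is on standard time at UTC+13:00.
00:15 UTC + 13h = 13:15 Casal.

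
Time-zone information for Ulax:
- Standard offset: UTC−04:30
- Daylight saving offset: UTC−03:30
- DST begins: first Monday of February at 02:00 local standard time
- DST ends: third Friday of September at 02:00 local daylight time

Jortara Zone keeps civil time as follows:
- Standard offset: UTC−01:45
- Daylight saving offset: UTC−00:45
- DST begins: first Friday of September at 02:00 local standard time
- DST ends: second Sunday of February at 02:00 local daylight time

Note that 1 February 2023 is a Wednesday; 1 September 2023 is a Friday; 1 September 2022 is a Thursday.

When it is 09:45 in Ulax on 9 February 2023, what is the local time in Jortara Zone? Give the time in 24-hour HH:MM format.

1 February 2023 is a Wednesday, so the first Monday is February 6.
1 September 2023 is a Friday, so the first Friday is September 1 and the third is September 15.
9 February 2023 lies within the daylight-saving period (6 February – 15 September), so Ulax is on daylight time, UTC−03:30.
09:45 Ulax + 3h30m = 13:15 UTC.
1 September 2022 is a Thursday, so the first Friday is September 2.
1 February 2023 is a Wednesday, so the first Sunday is February 5 and the second is February 12.
At the standard offset (UTC−01:45), 13:15 UTC − 1h45m = 11:30 Jortara Zone standard time.
The standard-time date in Jortara Zone, 9 February 2023, falls between 2 September 2022 and 12 February 2023, so daylight saving is in effect and Jortara Zone is at UTC−00:45.
13:15 UTC − 0h45m = 12:30 Jortara Zone.

12:30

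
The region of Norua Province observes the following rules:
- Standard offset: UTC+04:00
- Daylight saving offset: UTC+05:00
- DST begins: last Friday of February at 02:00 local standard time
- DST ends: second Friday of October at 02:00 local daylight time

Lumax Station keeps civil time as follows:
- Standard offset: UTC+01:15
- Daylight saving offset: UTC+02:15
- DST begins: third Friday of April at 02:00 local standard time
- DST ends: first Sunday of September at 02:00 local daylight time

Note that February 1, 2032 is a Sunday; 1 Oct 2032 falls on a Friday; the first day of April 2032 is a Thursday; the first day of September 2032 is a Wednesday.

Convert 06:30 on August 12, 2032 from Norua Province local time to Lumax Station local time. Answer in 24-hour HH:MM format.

03:45

1 February 2032 is a Sunday, so Fridays fall on 6, 13, 20, 27; the last is February 27.
1 October 2032 is a Friday, so the first Friday is October 1 and the second is October 8.
Daylight saving runs 27 February – 8 October; August 12, 2032 is inside that window, so Norua Province is at UTC+05:00.
06:30 Norua Province − 5h = 01:30 UTC.
1 April 2032 is a Thursday, so the first Friday is April 2 and the third is April 16.
1 September 2032 is a Wednesday, so the first Sunday is September 5.
At the standard offset (UTC+01:15), 01:30 UTC + 1h15m = 02:45 Lumax Station standard time.
The standard-time date in Lumax Station, August 12, 2032, falls between 16 April and 5 September, so daylight saving is in effect and Lumax Station is at UTC+02:15.
01:30 UTC + 2h15m = 03:45 Lumax Station.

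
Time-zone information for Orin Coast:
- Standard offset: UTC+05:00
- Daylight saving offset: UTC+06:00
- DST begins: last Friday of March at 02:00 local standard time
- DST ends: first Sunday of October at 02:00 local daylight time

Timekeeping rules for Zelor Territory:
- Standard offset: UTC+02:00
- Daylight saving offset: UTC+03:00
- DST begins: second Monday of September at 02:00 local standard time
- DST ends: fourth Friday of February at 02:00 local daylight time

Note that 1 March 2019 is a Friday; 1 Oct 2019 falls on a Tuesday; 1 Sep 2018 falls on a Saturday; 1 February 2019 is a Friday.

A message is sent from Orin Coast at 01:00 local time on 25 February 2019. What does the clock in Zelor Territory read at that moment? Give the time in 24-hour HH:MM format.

22:00

1 March 2019 is a Friday, so Fridays fall on 1, 8, 15, 22, 29; the last is March 29.
1 October 2019 is a Tuesday, so the first Sunday is October 6.
Daylight saving runs 29 March – 6 October; 25 February 2019 is outside that window, so Orin Coast is on standard time at UTC+05:00.
01:00 Orin Coast − 5h = 20:00 UTC (rolling into the previous day, 24 February 2019).
1 September 2018 is a Saturday, so the first Monday is September 3 and the second is September 10.
1 February 2019 is a Friday, so the first Friday is February 1 and the fourth is February 22.
At the standard offset (UTC+02:00), 20:00 UTC + 2h = 22:00 Zelor Territory standard time.
The standard-time date in Zelor Territory, 24 February 2019, does not fall between 10 September 2018 and 22 February 2019, so daylight saving is not in effect and Zelor Territory is at UTC+02:00.
20:00 UTC + 2h = 22:00 Zelor Territory.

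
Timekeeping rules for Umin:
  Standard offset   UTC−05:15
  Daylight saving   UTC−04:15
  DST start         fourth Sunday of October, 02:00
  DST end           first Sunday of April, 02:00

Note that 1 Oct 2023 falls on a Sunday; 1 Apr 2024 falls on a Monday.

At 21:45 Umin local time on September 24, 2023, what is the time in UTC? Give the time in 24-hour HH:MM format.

1 October 2023 is a Sunday, so the first Sunday is October 1 and the fourth is October 22.
1 April 2024 is a Monday, so the first Sunday is April 7.
September 24, 2023 does not fall between 22 October 2023 and 7 April 2024, so daylight saving is not in effect and Umin is at UTC−05:15.
21:45 local + 5h15m = 03:00 UTC (rolling into the next day, 25 September 2023).

03:00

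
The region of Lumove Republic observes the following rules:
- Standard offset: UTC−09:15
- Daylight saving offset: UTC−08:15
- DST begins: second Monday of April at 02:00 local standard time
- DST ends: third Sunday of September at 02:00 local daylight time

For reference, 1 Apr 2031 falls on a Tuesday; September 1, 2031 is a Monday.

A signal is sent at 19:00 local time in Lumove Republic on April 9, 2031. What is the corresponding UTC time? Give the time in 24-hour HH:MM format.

04:15

1 April 2031 is a Tuesday, so the first Monday is April 7 and the second is April 14.
1 September 2031 is a Monday, so the first Sunday is September 7 and the third is September 21.
April 9, 2031 is outside the daylight-saving period (14 April – 21 September), so Lumove Republic is on standard time, UTC−09:15.
19:00 local + 9h15m = 04:15 UTC (rolling into the next day, 10 April 2031).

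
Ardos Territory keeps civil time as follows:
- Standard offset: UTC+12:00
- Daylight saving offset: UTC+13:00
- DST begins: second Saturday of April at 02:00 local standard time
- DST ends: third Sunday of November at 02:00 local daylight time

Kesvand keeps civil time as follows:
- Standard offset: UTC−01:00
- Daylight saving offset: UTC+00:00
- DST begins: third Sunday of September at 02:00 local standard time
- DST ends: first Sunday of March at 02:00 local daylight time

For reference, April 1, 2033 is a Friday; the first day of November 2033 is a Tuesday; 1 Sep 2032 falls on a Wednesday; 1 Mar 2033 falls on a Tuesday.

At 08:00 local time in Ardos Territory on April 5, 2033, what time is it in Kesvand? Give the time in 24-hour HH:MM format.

1 April 2033 is a Friday, so the first Saturday is April 2 and the second is April 9.
1 November 2033 is a Tuesday, so the first Sunday is November 6 and the third is November 20.
April 5, 2033 is outside the daylight-saving period (9 April – 20 November), so Ardos Territory is on standard time, UTC+12:00.
08:00 Ardos Territory − 12h = 20:00 UTC (rolling into the previous day, 4 April 2033).
1 September 2032 is a Wednesday, so the first Sunday is September 5 and the third is September 19.
1 March 2033 is a Tuesday, so the first Sunday is March 6.
At the standard offset (UTC−01:00), 20:00 UTC − 1h = 19:00 Kesvand standard time.
The standard-time date in Kesvand, April 4, 2033, does not fall between 19 September 2032 and 6 March 2033, so daylight saving is not in effect and Kesvand is at UTC−01:00.
20:00 UTC − 1h = 19:00 Kesvand.

19:00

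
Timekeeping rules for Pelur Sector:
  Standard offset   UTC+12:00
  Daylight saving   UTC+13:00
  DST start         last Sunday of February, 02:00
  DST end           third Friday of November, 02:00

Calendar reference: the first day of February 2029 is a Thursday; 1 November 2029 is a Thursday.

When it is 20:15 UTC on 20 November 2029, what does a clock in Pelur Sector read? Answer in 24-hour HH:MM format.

08:15

1 February 2029 is a Thursday, so Sundays fall on 4, 11, 18, 25; the last is February 25.
1 November 2029 is a Thursday, so the first Friday is November 2 and the third is November 16.
At the standard offset (UTC+12:00), 20:15 UTC + 12h = 08:15 Pelur Sector standard time (rolling into the next day, 21 November 2029).
The standard-time date in Pelur Sector, 21 November 2029, does not fall between 25 February and 16 November, so daylight saving is not in effect and Pelur Sector is at UTC+12:00.
20:15 UTC + 12h = 08:15 local (rolling into the next day, 21 November 2029).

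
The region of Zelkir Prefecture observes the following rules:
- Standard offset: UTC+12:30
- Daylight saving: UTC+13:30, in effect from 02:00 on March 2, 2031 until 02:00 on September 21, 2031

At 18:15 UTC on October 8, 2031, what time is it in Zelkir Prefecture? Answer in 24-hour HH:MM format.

At the standard offset (UTC+12:30), 18:15 UTC + 12h30m = 06:45 Zelkir Prefecture standard time (rolling into the next day, 9 October 2031).
Daylight saving runs 2 March – 21 September; the standard-time date in Zelkir Prefecture, October 9, 2031, is outside that window, so Zelkir Prefecture is on standard time at UTC+12:30.
18:15 UTC + 12h30m = 06:45 local (rolling into the next day, 9 October 2031).

06:45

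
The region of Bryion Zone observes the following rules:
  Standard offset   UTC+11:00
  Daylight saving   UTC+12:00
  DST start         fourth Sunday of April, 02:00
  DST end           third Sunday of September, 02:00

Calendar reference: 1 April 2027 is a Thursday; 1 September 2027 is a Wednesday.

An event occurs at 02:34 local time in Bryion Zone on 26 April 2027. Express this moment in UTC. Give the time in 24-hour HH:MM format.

1 April 2027 is a Thursday, so the first Sunday is April 4 and the fourth is April 25.
1 September 2027 is a Wednesday, so the first Sunday is September 5 and the third is September 19.
26 April 2027 lies within the daylight-saving period (25 April – 19 September), so Bryion Zone is on daylight time, UTC+12:00.
02:34 local − 12h = 14:34 UTC (rolling into the previous day, 25 April 2027).

14:34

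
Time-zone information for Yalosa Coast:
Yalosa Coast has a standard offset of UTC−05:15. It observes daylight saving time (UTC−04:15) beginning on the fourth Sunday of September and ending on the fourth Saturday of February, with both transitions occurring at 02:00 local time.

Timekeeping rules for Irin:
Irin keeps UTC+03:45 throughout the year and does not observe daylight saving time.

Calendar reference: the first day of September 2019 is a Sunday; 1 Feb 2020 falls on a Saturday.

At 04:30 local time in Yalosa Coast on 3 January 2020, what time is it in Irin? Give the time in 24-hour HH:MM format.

1 September 2019 is a Sunday, so the first Sunday is September 1 and the fourth is September 22.
1 February 2020 is a Saturday, so the first Saturday is February 1 and the fourth is February 22.
Daylight saving runs 22 September 2019 – 22 February 2020; 3 January 2020 is inside that window, so Yalosa Coast is at UTC−04:15.
04:30 Yalosa Coast + 4h15m = 08:45 UTC.
Irin has no daylight saving, so its offset is UTC+03:45 year-round.
08:45 UTC + 3h45m = 12:30 Irin.

12:30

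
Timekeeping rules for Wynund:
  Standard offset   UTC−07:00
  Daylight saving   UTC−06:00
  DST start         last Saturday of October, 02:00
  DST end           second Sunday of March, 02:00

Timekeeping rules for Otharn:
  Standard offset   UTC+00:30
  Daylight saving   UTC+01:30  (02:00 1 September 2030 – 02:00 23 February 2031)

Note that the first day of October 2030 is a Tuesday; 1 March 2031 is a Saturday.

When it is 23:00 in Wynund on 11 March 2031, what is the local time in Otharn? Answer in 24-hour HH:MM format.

1 October 2030 is a Tuesday, so Saturdays fall on 5, 12, 19, 26; the last is October 26.
1 March 2031 is a Saturday, so the first Sunday is March 2 and the second is March 9.
11 March 2031 is outside the daylight-saving period (26 October 2030 – 9 March 2031), so Wynund is on standard time, UTC−07:00.
23:00 Wynund + 7h = 06:00 UTC (rolling into the next day, 12 March 2031).
At the standard offset (UTC+00:30), 06:00 UTC + 0h30m = 06:30 Otharn standard time.
Daylight saving runs 1 September 2030 – 23 February 2031; the standard-time date in Otharn, 12 March 2031, is outside that window, so Otharn is on standard time at UTC+00:30.
06:00 UTC + 0h30m = 06:30 Otharn.

06:30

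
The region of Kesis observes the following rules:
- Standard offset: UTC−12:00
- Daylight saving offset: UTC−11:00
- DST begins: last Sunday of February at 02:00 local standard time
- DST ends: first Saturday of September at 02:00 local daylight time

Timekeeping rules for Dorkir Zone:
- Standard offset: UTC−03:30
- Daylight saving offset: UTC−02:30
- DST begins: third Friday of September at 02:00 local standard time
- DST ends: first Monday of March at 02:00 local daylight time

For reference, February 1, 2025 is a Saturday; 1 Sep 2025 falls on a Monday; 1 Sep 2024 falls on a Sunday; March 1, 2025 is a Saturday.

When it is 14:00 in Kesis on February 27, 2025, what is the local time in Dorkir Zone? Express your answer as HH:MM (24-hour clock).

22:30

1 February 2025 is a Saturday, so Sundays fall on 2, 9, 16, 23; the last is February 23.
1 September 2025 is a Monday, so the first Saturday is September 6.
February 27, 2025 lies within the daylight-saving period (23 February – 6 September), so Kesis is on daylight time, UTC−11:00.
14:00 Kesis + 11h = 01:00 UTC (rolling into the next day, 28 February 2025).
1 September 2024 is a Sunday, so the first Friday is September 6 and the third is September 20.
1 March 2025 is a Saturday, so the first Monday is March 3.
At the standard offset (UTC−03:30), 01:00 UTC − 3h30m = 21:30 Dorkir Zone standard time (rolling into the previous day, 27 February 2025).
Daylight saving runs 20 September 2024 – 3 March 2025; the standard-time date in Dorkir Zone, February 27, 2025, is inside that window, so Dorkir Zone is at UTC−02:30.
01:00 UTC − 2h30m = 22:30 Dorkir Zone (rolling into the previous day, 27 February 2025).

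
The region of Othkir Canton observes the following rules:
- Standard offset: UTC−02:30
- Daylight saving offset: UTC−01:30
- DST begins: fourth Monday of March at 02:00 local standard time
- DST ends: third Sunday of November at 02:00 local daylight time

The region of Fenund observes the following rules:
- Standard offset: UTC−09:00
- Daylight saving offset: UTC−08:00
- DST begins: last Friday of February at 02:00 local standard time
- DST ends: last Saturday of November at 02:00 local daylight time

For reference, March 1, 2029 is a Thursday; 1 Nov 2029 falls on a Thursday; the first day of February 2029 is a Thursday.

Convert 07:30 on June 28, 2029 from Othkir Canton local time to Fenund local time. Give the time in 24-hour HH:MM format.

1 March 2029 is a Thursday, so the first Monday is March 5 and the fourth is March 26.
1 November 2029 is a Thursday, so the first Sunday is November 4 and the third is November 18.
Daylight saving runs 26 March – 18 November; June 28, 2029 is inside that window, so Othkir Canton is at UTC−01:30.
07:30 Othkir Canton + 1h30m = 09:00 UTC.
1 February 2029 is a Thursday, so Fridays fall on 2, 9, 16, 23; the last is February 23.
1 November 2029 is a Thursday, so Saturdays fall on 3, 10, 17, 24; the last is November 24.
At the standard offset (UTC−09:00), 09:00 UTC − 9h = 00:00 Fenund standard time.
Daylight saving runs 23 February – 24 November; the standard-time date in Fenund, June 28, 2029, is inside that window, so Fenund is at UTC−08:00.
09:00 UTC − 8h = 01:00 Fenund.

01:00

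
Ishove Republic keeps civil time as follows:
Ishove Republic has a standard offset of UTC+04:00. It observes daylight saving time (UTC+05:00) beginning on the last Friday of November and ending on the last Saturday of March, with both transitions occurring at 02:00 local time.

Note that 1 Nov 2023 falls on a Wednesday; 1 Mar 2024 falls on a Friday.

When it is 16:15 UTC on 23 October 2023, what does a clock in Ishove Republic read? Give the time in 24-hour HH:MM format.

1 November 2023 is a Wednesday, so Fridays fall on 3, 10, 17, 24; the last is November 24.
1 March 2024 is a Friday, so Saturdays fall on 2, 9, 16, 23, 30; the last is March 30.
At the standard offset (UTC+04:00), 16:15 UTC + 4h = 20:15 Ishove Republic standard time.
The standard-time date in Ishove Republic, 23 October 2023, does not fall between 24 November 2023 and 30 March 2024, so daylight saving is not in effect and Ishove Republic is at UTC+04:00.
16:15 UTC + 4h = 20:15 local.

20:15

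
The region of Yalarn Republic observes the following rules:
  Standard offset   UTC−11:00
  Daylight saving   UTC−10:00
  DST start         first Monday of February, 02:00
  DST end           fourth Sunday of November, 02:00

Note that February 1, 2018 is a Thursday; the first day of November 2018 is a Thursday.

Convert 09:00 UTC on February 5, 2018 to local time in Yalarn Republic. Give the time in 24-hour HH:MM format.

1 February 2018 is a Thursday, so the first Monday is February 5.
1 November 2018 is a Thursday, so the first Sunday is November 4 and the fourth is November 25.
At the standard offset (UTC−11:00), 09:00 UTC − 11h = 22:00 Yalarn Republic standard time (rolling into the previous day, 4 February 2018).
The standard-time date in Yalarn Republic, February 4, 2018, does not fall between 5 February and 25 November, so daylight saving is not in effect and Yalarn Republic is at UTC−11:00.
09:00 UTC − 11h = 22:00 local (rolling into the previous day, 4 February 2018).

22:00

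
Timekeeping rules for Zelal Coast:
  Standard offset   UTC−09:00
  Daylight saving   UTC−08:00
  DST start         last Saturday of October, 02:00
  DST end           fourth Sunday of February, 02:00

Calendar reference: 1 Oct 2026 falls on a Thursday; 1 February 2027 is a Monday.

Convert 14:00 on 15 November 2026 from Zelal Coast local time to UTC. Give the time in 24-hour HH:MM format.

22:00

1 October 2026 is a Thursday, so Saturdays fall on 3, 10, 17, 24, 31; the last is October 31.
1 February 2027 is a Monday, so the first Sunday is February 7 and the fourth is February 28.
Daylight saving runs 31 October 2026 – 28 February 2027; 15 November 2026 is inside that window, so Zelal Coast is at UTC−08:00.
14:00 local + 8h = 22:00 UTC.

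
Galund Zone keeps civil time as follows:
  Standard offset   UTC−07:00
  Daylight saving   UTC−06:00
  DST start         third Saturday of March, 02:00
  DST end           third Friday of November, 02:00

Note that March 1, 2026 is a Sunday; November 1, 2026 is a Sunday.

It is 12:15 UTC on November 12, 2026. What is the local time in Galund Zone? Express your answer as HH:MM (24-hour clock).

1 March 2026 is a Sunday, so the first Saturday is March 7 and the third is March 21.
1 November 2026 is a Sunday, so the first Friday is November 6 and the third is November 20.
At the standard offset (UTC−07:00), 12:15 UTC − 7h = 05:15 Galund Zone standard time.
Daylight saving runs 21 March – 20 November; the standard-time date in Galund Zone, November 12, 2026, is inside that window, so Galund Zone is at UTC−06:00.
12:15 UTC − 6h = 06:15 local.

06:15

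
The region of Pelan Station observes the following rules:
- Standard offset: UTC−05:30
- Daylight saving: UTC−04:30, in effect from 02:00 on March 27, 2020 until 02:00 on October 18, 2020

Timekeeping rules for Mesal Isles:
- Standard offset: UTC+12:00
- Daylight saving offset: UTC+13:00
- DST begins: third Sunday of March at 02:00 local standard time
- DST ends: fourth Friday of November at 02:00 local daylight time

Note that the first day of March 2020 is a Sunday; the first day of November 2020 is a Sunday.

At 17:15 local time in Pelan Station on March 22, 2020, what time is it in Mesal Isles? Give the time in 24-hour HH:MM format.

March 22, 2020 does not fall between 27 March and 18 October, so daylight saving is not in effect and Pelan Station is at UTC−05:30.
17:15 Pelan Station + 5h30m = 22:45 UTC.
1 March 2020 is a Sunday, so the first Sunday is March 1 and the third is March 15.
1 November 2020 is a Sunday, so the first Friday is November 6 and the fourth is November 27.
At the standard offset (UTC+12:00), 22:45 UTC + 12h = 10:45 Mesal Isles standard time (rolling into the next day, 23 March 2020).
Daylight saving runs 15 March – 27 November; the standard-time date in Mesal Isles, March 23, 2020, is inside that window, so Mesal Isles is at UTC+13:00.
22:45 UTC + 13h = 11:45 Mesal Isles (rolling into the next day, 23 March 2020).

11:45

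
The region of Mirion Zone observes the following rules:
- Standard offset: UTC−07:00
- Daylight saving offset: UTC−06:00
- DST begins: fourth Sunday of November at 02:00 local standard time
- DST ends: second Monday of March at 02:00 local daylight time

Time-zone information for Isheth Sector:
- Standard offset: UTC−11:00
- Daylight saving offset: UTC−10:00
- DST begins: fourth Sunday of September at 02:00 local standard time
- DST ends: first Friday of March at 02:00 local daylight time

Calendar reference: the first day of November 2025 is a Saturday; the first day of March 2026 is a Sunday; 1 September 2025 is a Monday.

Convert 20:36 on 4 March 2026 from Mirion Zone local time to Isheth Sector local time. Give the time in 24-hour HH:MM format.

16:36

1 November 2025 is a Saturday, so the first Sunday is November 2 and the fourth is November 23.
1 March 2026 is a Sunday, so the first Monday is March 2 and the second is March 9.
Daylight saving runs 23 November 2025 – 9 March 2026; 4 March 2026 is inside that window, so Mirion Zone is at UTC−06:00.
20:36 Mirion Zone + 6h = 02:36 UTC (rolling into the next day, 5 March 2026).
1 September 2025 is a Monday, so the first Sunday is September 7 and the fourth is September 28.
1 March 2026 is a Sunday, so the first Friday is March 6.
At the standard offset (UTC−11:00), 02:36 UTC − 11h = 15:36 Isheth Sector standard time (rolling into the previous day, 4 March 2026).
The standard-time date in Isheth Sector, 4 March 2026, falls between 28 September 2025 and 6 March 2026, so daylight saving is in effect and Isheth Sector is at UTC−10:00.
02:36 UTC − 10h = 16:36 Isheth Sector (rolling into the previous day, 4 March 2026).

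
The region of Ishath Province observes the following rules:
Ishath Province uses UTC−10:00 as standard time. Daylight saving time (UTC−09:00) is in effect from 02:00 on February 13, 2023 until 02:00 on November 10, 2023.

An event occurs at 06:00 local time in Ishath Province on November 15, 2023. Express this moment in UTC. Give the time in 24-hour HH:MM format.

November 15, 2023 is outside the daylight-saving period (13 February – 10 November), so Ishath Province is on standard time, UTC−10:00.
06:00 local + 10h = 16:00 UTC.

16:00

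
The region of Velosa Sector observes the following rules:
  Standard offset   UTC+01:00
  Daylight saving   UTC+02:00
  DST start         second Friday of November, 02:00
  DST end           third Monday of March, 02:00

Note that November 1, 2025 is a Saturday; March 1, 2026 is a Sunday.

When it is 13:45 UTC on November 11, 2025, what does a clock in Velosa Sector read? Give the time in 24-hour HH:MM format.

1 November 2025 is a Saturday, so the first Friday is November 7 and the second is November 14.
1 March 2026 is a Sunday, so the first Monday is March 2 and the third is March 16.
At the standard offset (UTC+01:00), 13:45 UTC + 1h = 14:45 Velosa Sector standard time.
The standard-time date in Velosa Sector, November 11, 2025, does not fall between 14 November 2025 and 16 March 2026, so daylight saving is not in effect and Velosa Sector is at UTC+01:00.
13:45 UTC + 1h = 14:45 local.

14:45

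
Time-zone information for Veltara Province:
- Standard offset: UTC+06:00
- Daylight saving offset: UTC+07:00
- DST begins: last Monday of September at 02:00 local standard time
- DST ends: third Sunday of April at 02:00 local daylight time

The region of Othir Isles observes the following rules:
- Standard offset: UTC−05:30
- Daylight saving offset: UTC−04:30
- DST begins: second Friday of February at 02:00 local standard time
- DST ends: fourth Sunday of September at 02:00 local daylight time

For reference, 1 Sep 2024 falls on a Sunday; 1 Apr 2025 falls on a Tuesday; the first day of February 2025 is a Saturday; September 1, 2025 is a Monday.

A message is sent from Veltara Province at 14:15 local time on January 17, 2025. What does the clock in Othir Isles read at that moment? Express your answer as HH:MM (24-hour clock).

01:45

1 September 2024 is a Sunday, so Mondays fall on 2, 9, 16, 23, 30; the last is September 30.
1 April 2025 is a Tuesday, so the first Sunday is April 6 and the third is April 20.
January 17, 2025 falls between 30 September 2024 and 20 April 2025, so daylight saving is in effect and Veltara Province is at UTC+07:00.
14:15 Veltara Province − 7h = 07:15 UTC.
1 February 2025 is a Saturday, so the first Friday is February 7 and the second is February 14.
1 September 2025 is a Monday, so the first Sunday is September 7 and the fourth is September 28.
At the standard offset (UTC−05:30), 07:15 UTC − 5h30m = 01:45 Othir Isles standard time.
Daylight saving runs 14 February – 28 September; the standard-time date in Othir Isles, January 17, 2025, is outside that window, so Othir Isles is on standard time at UTC−05:30.
07:15 UTC − 5h30m = 01:45 Othir Isles.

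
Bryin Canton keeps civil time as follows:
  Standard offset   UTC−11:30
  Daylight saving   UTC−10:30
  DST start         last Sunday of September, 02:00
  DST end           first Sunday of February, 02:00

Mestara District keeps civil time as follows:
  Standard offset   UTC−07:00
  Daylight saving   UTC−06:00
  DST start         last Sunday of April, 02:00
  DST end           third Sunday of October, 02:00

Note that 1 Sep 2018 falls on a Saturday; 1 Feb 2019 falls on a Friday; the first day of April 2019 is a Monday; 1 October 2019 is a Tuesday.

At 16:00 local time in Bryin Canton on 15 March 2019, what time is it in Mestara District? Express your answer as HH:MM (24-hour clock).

1 September 2018 is a Saturday, so Sundays fall on 2, 9, 16, 23, 30; the last is September 30.
1 February 2019 is a Friday, so the first Sunday is February 3.
15 March 2019 does not fall between 30 September 2018 and 3 February 2019, so daylight saving is not in effect and Bryin Canton is at UTC−11:30.
16:00 Bryin Canton + 11h30m = 03:30 UTC (rolling into the next day, 16 March 2019).
1 April 2019 is a Monday, so Sundays fall on 7, 14, 21, 28; the last is April 28.
1 October 2019 is a Tuesday, so the first Sunday is October 6 and the third is October 20.
At the standard offset (UTC−07:00), 03:30 UTC − 7h = 20:30 Mestara District standard time (rolling into the previous day, 15 March 2019).
The standard-time date in Mestara District, 15 March 2019, does not fall between 28 April and 20 October, so daylight saving is not in effect and Mestara District is at UTC−07:00.
03:30 UTC − 7h = 20:30 Mestara District (rolling into the previous day, 15 March 2019).

20:30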